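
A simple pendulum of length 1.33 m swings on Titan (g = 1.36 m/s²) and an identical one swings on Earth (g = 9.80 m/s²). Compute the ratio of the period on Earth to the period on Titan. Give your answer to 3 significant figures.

0.373

T ∝ 1/√g, so T₂/T₁ = √(g₁/g₂) = √(1.36/9.80) = 0.373.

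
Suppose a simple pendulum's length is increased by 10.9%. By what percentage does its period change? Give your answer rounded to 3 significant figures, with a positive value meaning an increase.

T ∝ √L, so T'/T = √(1.109) = 1.053.
Percentage change in T = (1.053 − 1) × 100% = 5.31%.

5.31%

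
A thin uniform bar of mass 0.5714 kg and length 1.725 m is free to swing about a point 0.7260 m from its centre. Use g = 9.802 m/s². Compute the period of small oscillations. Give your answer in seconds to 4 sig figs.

2.074 s

For a physical pendulum T = 2π√(I/(mgd)), with d = 0.72600 m from pivot to centre of mass.
I_cm = mL²/12 = 0.5714 × 1.725²/12 = 0.14169 kg·m²; I = I_cm + md² = 0.14169 + 0.5714 × 0.72600² = 0.44286 kg·m².
T = 2π√(0.44286/(0.5714 × 9.802 × 0.72600)) = 2.074 s.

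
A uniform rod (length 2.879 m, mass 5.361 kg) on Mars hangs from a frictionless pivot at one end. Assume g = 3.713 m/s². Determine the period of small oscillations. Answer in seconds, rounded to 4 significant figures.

For a physical pendulum T = 2π√(I/(mgd)), with d = 1.4395 m from pivot to centre of mass.
I_cm = mL²/12 = 5.361 × 2.879²/12 = 3.7030 kg·m²; I = I_cm + md² = 3.7030 + 5.361 × 1.4395² = 14.812 kg·m².
T = 2π√(14.812/(5.361 × 3.713 × 1.4395)) = 4.517 s.

4.517 s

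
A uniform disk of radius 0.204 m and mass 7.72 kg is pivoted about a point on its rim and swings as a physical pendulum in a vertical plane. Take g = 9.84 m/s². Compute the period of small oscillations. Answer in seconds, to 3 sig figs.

I_cm = ½mr² = 0.1606 kg·m². The pivot is at distance d = 0.204 m from the centre of mass.
By the parallel-axis theorem, I = I_cm + md² = 0.1606 + 0.3213 = 0.4819 kg·m².
T = 2π√(I/(mgd)) = 2π√(0.4819/(7.72 × 9.84 × 0.204)) = 1.11 s.

1.11 s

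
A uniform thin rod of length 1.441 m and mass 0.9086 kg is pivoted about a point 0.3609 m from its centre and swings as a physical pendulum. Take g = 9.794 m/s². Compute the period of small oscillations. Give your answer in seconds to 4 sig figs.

For a physical pendulum T = 2π√(I/(mgd)), with d = 0.36090 m from pivot to centre of mass.
I_cm = mL²/12 = 0.9086 × 1.441²/12 = 0.15722 kg·m²; I = I_cm + md² = 0.15722 + 0.9086 × 0.36090² = 0.27557 kg·m².
T = 2π√(0.27557/(0.9086 × 9.794 × 0.36090)) = 1.840 s.

1.840 s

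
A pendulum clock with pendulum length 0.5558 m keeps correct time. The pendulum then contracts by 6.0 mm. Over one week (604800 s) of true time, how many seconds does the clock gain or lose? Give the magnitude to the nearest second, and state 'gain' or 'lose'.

T ∝ √L, so T'/T = √(0.54980/0.5558) = 0.994588.
In 604800 s of true time the clock registers 604800/0.994588 = 608091.2 s, so it gains 3291 s.

gain 3291 s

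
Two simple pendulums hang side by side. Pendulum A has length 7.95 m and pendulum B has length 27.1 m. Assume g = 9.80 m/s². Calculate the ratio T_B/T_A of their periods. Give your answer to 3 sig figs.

T ∝ √L, so T_B/T_A = √(L_B/L_A) = √(27.1/7.95) = 1.85.

1.85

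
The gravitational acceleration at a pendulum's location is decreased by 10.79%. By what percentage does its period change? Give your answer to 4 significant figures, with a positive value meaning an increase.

5.875%

T ∝ 1/√g, so T'/T = 1/√(0.89210) = 1.0587.
Percentage change in T = (1.0587 − 1) × 100% = 5.875%.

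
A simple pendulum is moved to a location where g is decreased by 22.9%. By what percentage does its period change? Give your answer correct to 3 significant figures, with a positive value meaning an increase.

13.9%

T ∝ 1/√g, so T'/T = 1/√(0.7710) = 1.139.
Percentage change in T = (1.139 − 1) × 100% = 13.9%.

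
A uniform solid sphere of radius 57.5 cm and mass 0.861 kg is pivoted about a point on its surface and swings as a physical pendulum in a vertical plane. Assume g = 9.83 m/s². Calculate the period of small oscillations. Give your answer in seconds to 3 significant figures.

I_cm = (2/5)mr² = 0.1139 kg·m². The pivot is at distance d = 0.575 m from the centre of mass.
By the parallel-axis theorem, I = I_cm + md² = 0.1139 + 0.2847 = 0.3985 kg·m².
T = 2π√(I/(mgd)) = 2π√(0.3985/(0.861 × 9.83 × 0.575)) = 1.80 s.

1.80 s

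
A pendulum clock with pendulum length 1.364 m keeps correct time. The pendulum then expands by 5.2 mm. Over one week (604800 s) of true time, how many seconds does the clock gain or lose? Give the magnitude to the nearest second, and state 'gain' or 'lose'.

lose 1150 s

T ∝ √L, so T'/T = √(1.36920/1.364) = 1.00190.
In 604800 s of true time the clock registers 604800/1.00190 = 603650.4 s, so it loses 1150 s.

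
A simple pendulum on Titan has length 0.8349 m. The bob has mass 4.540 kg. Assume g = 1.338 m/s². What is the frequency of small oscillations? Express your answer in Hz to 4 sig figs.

T = 2π√(L/g) = 2π√(0.8349/1.338) = 4.9633 s, so f = 1/T = 0.2015 Hz.

0.2015 Hz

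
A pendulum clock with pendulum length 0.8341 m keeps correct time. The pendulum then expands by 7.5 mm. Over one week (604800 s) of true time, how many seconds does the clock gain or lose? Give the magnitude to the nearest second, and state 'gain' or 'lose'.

T ∝ √L, so T'/T = √(0.84160/0.8341) = 1.00449.
In 604800 s of true time the clock registers 604800/1.00449 = 602099.1 s, so it loses 2701 s.

lose 2701 s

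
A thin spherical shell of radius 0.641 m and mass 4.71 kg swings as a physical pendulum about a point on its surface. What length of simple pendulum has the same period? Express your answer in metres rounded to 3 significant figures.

The equivalent simple-pendulum length is L_eq = I/(md), where I is about the pivot and d = 0.6410 m.
I_cm = (2/3)mR² = 1.290 kg·m², so I = I_cm + md² = 1.290 + 1.935 = 3.225 kg·m².
L_eq = 3.225/(4.71 × 0.6410) = 1.07 m.

1.07 m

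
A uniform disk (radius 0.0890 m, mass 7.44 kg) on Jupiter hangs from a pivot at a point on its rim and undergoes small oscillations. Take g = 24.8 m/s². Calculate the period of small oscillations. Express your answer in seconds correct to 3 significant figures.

0.461 s

I_cm = ½mr² = 0.02947 kg·m². The pivot is at distance d = 0.0890 m from the centre of mass.
By the parallel-axis theorem, I = I_cm + md² = 0.02947 + 0.05893 = 0.08840 kg·m².
T = 2π√(I/(mgd)) = 2π√(0.08840/(7.44 × 24.8 × 0.0890)) = 0.461 s.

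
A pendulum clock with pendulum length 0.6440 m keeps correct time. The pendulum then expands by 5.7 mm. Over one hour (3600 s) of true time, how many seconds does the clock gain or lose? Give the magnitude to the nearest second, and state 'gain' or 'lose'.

lose 16 s

T ∝ √L, so T'/T = √(0.64970/0.6440) = 1.00442.
In 3600 s of true time the clock registers 3600/1.00442 = 3584.2 s, so it loses 16 s.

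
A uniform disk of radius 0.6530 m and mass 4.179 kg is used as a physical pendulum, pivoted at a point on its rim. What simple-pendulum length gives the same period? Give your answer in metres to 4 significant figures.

The equivalent simple-pendulum length is L_eq = I/(md), where I is about the pivot and d = 0.65300 m.
I_cm = ½mR² = 0.89098 kg·m², so I = I_cm + md² = 0.89098 + 1.7820 = 2.6729 kg·m².
L_eq = 2.6729/(4.179 × 0.65300) = 0.9795 m.

0.9795 m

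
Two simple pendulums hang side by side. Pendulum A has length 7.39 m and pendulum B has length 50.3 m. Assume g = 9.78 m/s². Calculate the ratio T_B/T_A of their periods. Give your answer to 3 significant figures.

2.61

T ∝ √L, so T_B/T_A = √(L_B/L_A) = √(50.3/7.39) = 2.61.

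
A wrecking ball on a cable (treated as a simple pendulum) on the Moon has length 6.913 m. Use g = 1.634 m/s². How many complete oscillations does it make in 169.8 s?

T = 2π√(L/g) = 2π√(6.913/1.634) = 12.924 s.
Number of complete oscillations = ⌊169.8/12.924⌋ = ⌊13.139⌋ = 13.

13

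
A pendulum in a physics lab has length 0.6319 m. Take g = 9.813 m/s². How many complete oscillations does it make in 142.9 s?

T = 2π√(L/g) = 2π√(0.6319/9.813) = 1.5944 s.
Number of complete oscillations = ⌊142.9/1.5944⌋ = ⌊89.625⌋ = 89.

89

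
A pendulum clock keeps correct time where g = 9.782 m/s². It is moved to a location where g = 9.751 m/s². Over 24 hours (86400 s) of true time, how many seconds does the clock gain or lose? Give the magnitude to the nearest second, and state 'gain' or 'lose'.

lose 137 s

The clock's period scales as T ∝ 1/√g, so T'/T = √(9.782/9.751) = 1.00159.
In 86400 s of true time the clock registers 86400/1.00159 = 86263.0 s, so it loses 137 s.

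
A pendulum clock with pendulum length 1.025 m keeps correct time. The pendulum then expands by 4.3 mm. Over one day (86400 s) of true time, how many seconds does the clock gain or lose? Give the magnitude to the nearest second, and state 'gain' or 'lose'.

lose 181 s

T ∝ √L, so T'/T = √(1.02930/1.025) = 1.00210.
In 86400 s of true time the clock registers 86400/1.00210 = 86219.3 s, so it loses 181 s.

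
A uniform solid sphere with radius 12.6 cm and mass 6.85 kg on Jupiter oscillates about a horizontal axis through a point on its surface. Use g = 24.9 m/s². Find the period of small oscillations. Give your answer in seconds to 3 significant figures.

I_cm = (2/5)mr² = 0.04350 kg·m². The pivot is at distance d = 0.126 m from the centre of mass.
By the parallel-axis theorem, I = I_cm + md² = 0.04350 + 0.1088 = 0.1523 kg·m².
T = 2π√(I/(mgd)) = 2π√(0.1523/(6.85 × 24.9 × 0.126)) = 0.529 s.

0.529 s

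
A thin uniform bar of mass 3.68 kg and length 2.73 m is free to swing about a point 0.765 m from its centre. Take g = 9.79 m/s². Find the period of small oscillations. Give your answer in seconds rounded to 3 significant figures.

For a physical pendulum T = 2π√(I/(mgd)), with d = 0.7650 m from pivot to centre of mass.
I_cm = mL²/12 = 3.68 × 2.73²/12 = 2.286 kg·m²; I = I_cm + md² = 2.286 + 3.68 × 0.7650² = 4.439 kg·m².
T = 2π√(4.439/(3.68 × 9.79 × 0.7650)) = 2.52 s.

2.52 s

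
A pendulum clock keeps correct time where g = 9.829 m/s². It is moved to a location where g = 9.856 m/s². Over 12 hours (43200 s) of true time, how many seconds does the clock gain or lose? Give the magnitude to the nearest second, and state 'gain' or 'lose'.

The clock's period scales as T ∝ 1/√g, so T'/T = √(9.829/9.856) = 0.998629.
In 43200 s of true time the clock registers 43200/0.998629 = 43259.3 s, so it gains 59 s.

gain 59 s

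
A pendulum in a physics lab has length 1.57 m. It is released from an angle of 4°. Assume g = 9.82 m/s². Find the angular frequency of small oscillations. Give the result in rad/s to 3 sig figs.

2.50 rad/s

ω = √(g/L) = √(9.82/1.57) = 2.50 rad/s.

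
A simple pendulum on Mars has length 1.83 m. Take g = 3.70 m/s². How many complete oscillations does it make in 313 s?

70

T = 2π√(L/g) = 2π√(1.83/3.70) = 4.419 s.
Number of complete oscillations = ⌊313/4.419⌋ = ⌊70.83⌋ = 70.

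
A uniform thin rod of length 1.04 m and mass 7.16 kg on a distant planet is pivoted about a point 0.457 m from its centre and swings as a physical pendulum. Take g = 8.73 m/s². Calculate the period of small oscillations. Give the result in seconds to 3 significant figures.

For a physical pendulum T = 2π√(I/(mgd)), with d = 0.4570 m from pivot to centre of mass.
I_cm = mL²/12 = 7.16 × 1.04²/12 = 0.6454 kg·m²; I = I_cm + md² = 0.6454 + 7.16 × 0.4570² = 2.141 kg·m².
T = 2π√(2.141/(7.16 × 8.73 × 0.4570)) = 1.72 s.

1.72 s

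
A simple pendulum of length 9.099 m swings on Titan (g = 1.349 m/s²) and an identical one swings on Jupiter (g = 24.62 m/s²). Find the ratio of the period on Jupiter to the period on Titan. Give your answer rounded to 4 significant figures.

0.2341

T ∝ 1/√g, so T₂/T₁ = √(g₁/g₂) = √(1.349/24.62) = 0.2341.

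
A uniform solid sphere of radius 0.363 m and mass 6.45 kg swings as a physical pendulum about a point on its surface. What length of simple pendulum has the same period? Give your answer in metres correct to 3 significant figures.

The equivalent simple-pendulum length is L_eq = I/(md), where I is about the pivot and d = 0.3630 m.
I_cm = (2/5)mR² = 0.3400 kg·m², so I = I_cm + md² = 0.3400 + 0.8499 = 1.190 kg·m².
L_eq = 1.190/(6.45 × 0.3630) = 0.508 m.

0.508 m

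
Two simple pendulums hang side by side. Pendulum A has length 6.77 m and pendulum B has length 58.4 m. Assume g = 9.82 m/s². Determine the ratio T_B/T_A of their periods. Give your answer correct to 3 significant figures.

T ∝ √L, so T_B/T_A = √(L_B/L_A) = √(58.4/6.77) = 2.94.

2.94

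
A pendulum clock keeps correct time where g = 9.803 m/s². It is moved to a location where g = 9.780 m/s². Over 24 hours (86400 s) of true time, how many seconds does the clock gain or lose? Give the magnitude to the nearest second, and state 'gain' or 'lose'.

The clock's period scales as T ∝ 1/√g, so T'/T = √(9.803/9.780) = 1.00118.
In 86400 s of true time the clock registers 86400/1.00118 = 86298.6 s, so it loses 101 s.

lose 101 s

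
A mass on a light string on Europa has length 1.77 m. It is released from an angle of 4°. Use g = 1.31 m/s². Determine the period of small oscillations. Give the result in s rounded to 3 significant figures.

T = 2π√(L/g) = 2π√(1.77/1.31) = 2π × 1.162 = 7.30 s.

7.30 s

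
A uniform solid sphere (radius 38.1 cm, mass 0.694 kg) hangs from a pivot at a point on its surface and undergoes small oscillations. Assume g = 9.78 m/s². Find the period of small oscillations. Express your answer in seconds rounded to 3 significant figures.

I_cm = (2/5)mr² = 0.04030 kg·m². The pivot is at distance d = 0.381 m from the centre of mass.
By the parallel-axis theorem, I = I_cm + md² = 0.04030 + 0.1007 = 0.1410 kg·m².
T = 2π√(I/(mgd)) = 2π√(0.1410/(0.694 × 9.78 × 0.381)) = 1.47 s.

1.47 s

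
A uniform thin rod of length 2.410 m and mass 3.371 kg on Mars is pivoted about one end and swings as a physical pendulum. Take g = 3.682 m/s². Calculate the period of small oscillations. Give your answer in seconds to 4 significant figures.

4.151 s

For a physical pendulum T = 2π√(I/(mgd)), with d = 1.2050 m from pivot to centre of mass.
I_cm = mL²/12 = 3.371 × 2.410²/12 = 1.6316 kg·m²; I = I_cm + md² = 1.6316 + 3.371 × 1.2050² = 6.5264 kg·m².
T = 2π√(6.5264/(3.371 × 3.682 × 1.2050)) = 4.151 s.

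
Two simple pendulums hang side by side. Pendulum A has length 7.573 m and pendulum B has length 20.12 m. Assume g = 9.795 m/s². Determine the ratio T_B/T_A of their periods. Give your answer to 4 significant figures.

1.630

T ∝ √L, so T_B/T_A = √(L_B/L_A) = √(20.12/7.573) = 1.630.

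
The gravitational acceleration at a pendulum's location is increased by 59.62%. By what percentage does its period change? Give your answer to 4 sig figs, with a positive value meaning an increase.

-20.85%

T ∝ 1/√g, so T'/T = 1/√(1.5962) = 0.79151.
Percentage change in T = (0.79151 − 1) × 100% = -20.85%.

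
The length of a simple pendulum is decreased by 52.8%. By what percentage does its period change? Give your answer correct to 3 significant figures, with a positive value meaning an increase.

T ∝ √L, so T'/T = √(0.4720) = 0.6870.
Percentage change in T = (0.6870 − 1) × 100% = -31.3%.

-31.3%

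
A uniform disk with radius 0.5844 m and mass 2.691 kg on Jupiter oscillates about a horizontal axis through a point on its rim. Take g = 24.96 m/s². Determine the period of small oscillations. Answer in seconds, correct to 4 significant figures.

I_cm = ½mr² = 0.45952 kg·m². The pivot is at distance d = 0.5844 m from the centre of mass.
By the parallel-axis theorem, I = I_cm + md² = 0.45952 + 0.91904 = 1.3786 kg·m².
T = 2π√(I/(mgd)) = 2π√(1.3786/(2.691 × 24.96 × 0.5844)) = 1.177 s.

1.177 s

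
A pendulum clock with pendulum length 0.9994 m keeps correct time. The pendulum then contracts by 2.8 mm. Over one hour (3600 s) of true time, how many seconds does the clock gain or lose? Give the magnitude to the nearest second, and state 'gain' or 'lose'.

gain 5 s

T ∝ √L, so T'/T = √(0.99660/0.9994) = 0.998598.
In 3600 s of true time the clock registers 3600/0.998598 = 3605.1 s, so it gains 5 s.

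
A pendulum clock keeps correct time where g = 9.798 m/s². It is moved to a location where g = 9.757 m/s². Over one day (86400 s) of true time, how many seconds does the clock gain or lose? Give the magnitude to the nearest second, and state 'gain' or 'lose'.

The clock's period scales as T ∝ 1/√g, so T'/T = √(9.798/9.757) = 1.00210.
In 86400 s of true time the clock registers 86400/1.00210 = 86219.0 s, so it loses 181 s.

lose 181 s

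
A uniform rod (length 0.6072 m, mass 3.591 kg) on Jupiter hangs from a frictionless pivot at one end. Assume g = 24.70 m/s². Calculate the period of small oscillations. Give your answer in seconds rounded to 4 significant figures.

For a physical pendulum T = 2π√(I/(mgd)), with d = 0.30360 m from pivot to centre of mass.
I_cm = mL²/12 = 3.591 × 0.6072²/12 = 0.11033 kg·m²; I = I_cm + md² = 0.11033 + 3.591 × 0.30360² = 0.44132 kg·m².
T = 2π√(0.44132/(3.591 × 24.70 × 0.30360)) = 0.8044 s.

0.8044 s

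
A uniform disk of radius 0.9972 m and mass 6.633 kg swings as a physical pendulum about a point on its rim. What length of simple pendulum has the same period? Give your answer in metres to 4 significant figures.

1.496 m

The equivalent simple-pendulum length is L_eq = I/(md), where I is about the pivot and d = 0.99720 m.
I_cm = ½mR² = 3.2980 kg·m², so I = I_cm + md² = 3.2980 + 6.5959 = 9.8939 kg·m².
L_eq = 9.8939/(6.633 × 0.99720) = 1.496 m.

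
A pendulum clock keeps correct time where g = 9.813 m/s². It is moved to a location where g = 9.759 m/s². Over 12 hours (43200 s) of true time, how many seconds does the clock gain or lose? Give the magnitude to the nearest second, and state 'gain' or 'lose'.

The clock's period scales as T ∝ 1/√g, so T'/T = √(9.813/9.759) = 1.00276.
In 43200 s of true time the clock registers 43200/1.00276 = 43081.0 s, so it loses 119 s.

lose 119 s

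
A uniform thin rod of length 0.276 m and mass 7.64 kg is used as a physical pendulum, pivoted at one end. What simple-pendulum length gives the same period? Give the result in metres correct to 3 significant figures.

The equivalent simple-pendulum length is L_eq = I/(md), where I is about the pivot and d = 0.1380 m.
I_cm = (1/12)mL² = 0.04850 kg·m², so I = I_cm + md² = 0.04850 + 0.1455 = 0.1940 kg·m².
L_eq = 0.1940/(7.64 × 0.1380) = 0.184 m.

0.184 m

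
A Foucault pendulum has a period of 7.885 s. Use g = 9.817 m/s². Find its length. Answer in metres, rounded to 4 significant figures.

From T = 2π√(L/g), L = gT²/(4π²) = 9.817 × 7.8850²/(4π²) = 15.46 m.

15.46 m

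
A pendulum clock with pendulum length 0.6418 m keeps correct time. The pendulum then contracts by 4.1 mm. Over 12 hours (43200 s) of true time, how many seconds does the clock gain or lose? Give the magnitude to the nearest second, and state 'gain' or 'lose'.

T ∝ √L, so T'/T = √(0.63770/0.6418) = 0.996801.
In 43200 s of true time the clock registers 43200/0.996801 = 43338.7 s, so it gains 139 s.

gain 139 s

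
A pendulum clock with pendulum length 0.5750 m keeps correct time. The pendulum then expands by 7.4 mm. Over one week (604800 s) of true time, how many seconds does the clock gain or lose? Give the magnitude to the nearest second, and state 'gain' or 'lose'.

lose 3855 s

T ∝ √L, so T'/T = √(0.58240/0.5750) = 1.00641.
In 604800 s of true time the clock registers 604800/1.00641 = 600945.4 s, so it loses 3855 s.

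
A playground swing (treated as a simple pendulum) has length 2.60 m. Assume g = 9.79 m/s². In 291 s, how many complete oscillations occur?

89

T = 2π√(L/g) = 2π√(2.60/9.79) = 3.238 s.
Number of complete oscillations = ⌊291/3.238⌋ = ⌊89.87⌋ = 89.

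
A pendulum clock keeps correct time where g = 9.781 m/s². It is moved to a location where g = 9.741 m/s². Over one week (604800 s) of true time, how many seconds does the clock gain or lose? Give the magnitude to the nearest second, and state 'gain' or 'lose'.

The clock's period scales as T ∝ 1/√g, so T'/T = √(9.781/9.741) = 1.00205.
In 604800 s of true time the clock registers 604800/1.00205 = 603562.0 s, so it loses 1238 s.

lose 1238 s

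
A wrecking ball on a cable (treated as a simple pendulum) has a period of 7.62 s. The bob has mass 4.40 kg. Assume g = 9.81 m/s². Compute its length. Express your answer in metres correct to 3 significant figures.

From T = 2π√(L/g), L = gT²/(4π²) = 9.81 × 7.620²/(4π²) = 14.4 m.

14.4 m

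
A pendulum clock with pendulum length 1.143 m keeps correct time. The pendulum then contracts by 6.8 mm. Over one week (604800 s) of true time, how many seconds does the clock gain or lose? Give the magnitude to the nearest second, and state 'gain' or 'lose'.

gain 1807 s

T ∝ √L, so T'/T = √(1.13620/1.143) = 0.997021.
In 604800 s of true time the clock registers 604800/0.997021 = 606607.1 s, so it gains 1807 s.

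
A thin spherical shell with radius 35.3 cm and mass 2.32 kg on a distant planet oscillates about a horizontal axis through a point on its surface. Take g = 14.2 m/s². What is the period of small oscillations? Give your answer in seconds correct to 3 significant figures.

1.28 s

I_cm = (2/3)mr² = 0.1927 kg·m². The pivot is at distance d = 0.353 m from the centre of mass.
By the parallel-axis theorem, I = I_cm + md² = 0.1927 + 0.2891 = 0.4818 kg·m².
T = 2π√(I/(mgd)) = 2π√(0.4818/(2.32 × 14.2 × 0.353)) = 1.28 s.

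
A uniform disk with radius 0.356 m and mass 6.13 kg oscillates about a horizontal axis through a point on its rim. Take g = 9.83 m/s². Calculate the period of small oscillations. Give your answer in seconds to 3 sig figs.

1.46 s

I_cm = ½mr² = 0.3884 kg·m². The pivot is at distance d = 0.356 m from the centre of mass.
By the parallel-axis theorem, I = I_cm + md² = 0.3884 + 0.7769 = 1.165 kg·m².
T = 2π√(I/(mgd)) = 2π√(1.165/(6.13 × 9.83 × 0.356)) = 1.46 s.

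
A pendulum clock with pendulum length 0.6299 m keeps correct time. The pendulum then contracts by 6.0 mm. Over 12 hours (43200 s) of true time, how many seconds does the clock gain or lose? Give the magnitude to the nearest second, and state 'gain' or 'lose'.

T ∝ √L, so T'/T = √(0.62390/0.6299) = 0.995226.
In 43200 s of true time the clock registers 43200/0.995226 = 43407.2 s, so it gains 207 s.

gain 207 s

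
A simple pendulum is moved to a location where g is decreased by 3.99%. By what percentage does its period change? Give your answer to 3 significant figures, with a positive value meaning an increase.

T ∝ 1/√g, so T'/T = 1/√(0.9601) = 1.021.
Percentage change in T = (1.021 − 1) × 100% = 2.06%.

2.06%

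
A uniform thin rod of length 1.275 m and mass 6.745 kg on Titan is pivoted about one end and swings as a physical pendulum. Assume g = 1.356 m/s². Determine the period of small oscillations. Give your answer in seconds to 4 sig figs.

For a physical pendulum T = 2π√(I/(mgd)), with d = 0.63750 m from pivot to centre of mass.
I_cm = mL²/12 = 6.745 × 1.275²/12 = 0.91374 kg·m²; I = I_cm + md² = 0.91374 + 6.745 × 0.63750² = 3.6549 kg·m².
T = 2π√(3.6549/(6.745 × 1.356 × 0.63750)) = 4.975 s.

4.975 s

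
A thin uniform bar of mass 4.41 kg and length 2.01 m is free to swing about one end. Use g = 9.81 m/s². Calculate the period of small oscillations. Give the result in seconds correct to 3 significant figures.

2.32 s

For a physical pendulum T = 2π√(I/(mgd)), with d = 1.005 m from pivot to centre of mass.
I_cm = mL²/12 = 4.41 × 2.01²/12 = 1.485 kg·m²; I = I_cm + md² = 1.485 + 4.41 × 1.005² = 5.939 kg·m².
T = 2π√(5.939/(4.41 × 9.81 × 1.005)) = 2.32 s.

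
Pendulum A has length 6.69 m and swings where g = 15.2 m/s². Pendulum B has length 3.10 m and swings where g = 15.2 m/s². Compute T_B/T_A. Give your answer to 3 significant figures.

0.681

T = 2π√(L/g), so T_B/T_A = √((L_B/g_B)/(L_A/g_A)) = √((3.10/15.2)/(6.69/15.2)) = 0.681.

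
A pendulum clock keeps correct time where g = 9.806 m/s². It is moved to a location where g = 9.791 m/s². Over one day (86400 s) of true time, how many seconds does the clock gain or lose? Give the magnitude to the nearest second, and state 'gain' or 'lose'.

The clock's period scales as T ∝ 1/√g, so T'/T = √(9.806/9.791) = 1.00077.
In 86400 s of true time the clock registers 86400/1.00077 = 86333.9 s, so it loses 66 s.

lose 66 s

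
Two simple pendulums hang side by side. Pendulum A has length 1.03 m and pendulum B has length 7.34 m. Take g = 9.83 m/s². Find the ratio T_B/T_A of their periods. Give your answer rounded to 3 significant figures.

T ∝ √L, so T_B/T_A = √(L_B/L_A) = √(7.34/1.03) = 2.67.

2.67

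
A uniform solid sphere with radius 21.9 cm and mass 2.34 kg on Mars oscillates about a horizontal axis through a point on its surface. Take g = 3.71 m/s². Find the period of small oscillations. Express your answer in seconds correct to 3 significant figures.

I_cm = (2/5)mr² = 0.04489 kg·m². The pivot is at distance d = 0.219 m from the centre of mass.
By the parallel-axis theorem, I = I_cm + md² = 0.04489 + 0.1122 = 0.1571 kg·m².
T = 2π√(I/(mgd)) = 2π√(0.1571/(2.34 × 3.71 × 0.219)) = 1.81 s.

1.81 s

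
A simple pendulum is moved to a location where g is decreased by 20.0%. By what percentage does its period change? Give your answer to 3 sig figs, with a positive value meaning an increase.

11.8%

T ∝ 1/√g, so T'/T = 1/√(0.8000) = 1.118.
Percentage change in T = (1.118 − 1) × 100% = 11.8%.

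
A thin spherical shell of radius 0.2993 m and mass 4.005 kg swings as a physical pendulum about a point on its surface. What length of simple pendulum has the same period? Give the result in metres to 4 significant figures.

The equivalent simple-pendulum length is L_eq = I/(md), where I is about the pivot and d = 0.29930 m.
I_cm = (2/3)mR² = 0.23918 kg·m², so I = I_cm + md² = 0.23918 + 0.35877 = 0.59795 kg·m².
L_eq = 0.59795/(4.005 × 0.29930) = 0.4988 m.

0.4988 m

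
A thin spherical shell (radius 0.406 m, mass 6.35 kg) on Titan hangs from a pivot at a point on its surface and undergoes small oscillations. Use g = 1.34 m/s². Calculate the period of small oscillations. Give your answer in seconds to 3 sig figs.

I_cm = (2/3)mr² = 0.6978 kg·m². The pivot is at distance d = 0.406 m from the centre of mass.
By the parallel-axis theorem, I = I_cm + md² = 0.6978 + 1.047 = 1.745 kg·m².
T = 2π√(I/(mgd)) = 2π√(1.745/(6.35 × 1.34 × 0.406)) = 4.46 s.

4.46 s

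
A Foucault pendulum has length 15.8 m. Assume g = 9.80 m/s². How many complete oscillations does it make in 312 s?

39

T = 2π√(L/g) = 2π√(15.8/9.80) = 7.978 s.
Number of complete oscillations = ⌊312/7.978⌋ = ⌊39.11⌋ = 39.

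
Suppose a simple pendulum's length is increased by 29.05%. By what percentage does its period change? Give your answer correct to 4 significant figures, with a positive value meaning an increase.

13.60%

T ∝ √L, so T'/T = √(1.2905) = 1.1360.
Percentage change in T = (1.1360 − 1) × 100% = 13.60%.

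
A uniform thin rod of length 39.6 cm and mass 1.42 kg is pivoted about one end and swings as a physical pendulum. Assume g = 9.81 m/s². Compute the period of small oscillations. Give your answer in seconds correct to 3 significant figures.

1.03 s

For a physical pendulum T = 2π√(I/(mgd)), with d = 0.1980 m from pivot to centre of mass.
I_cm = mL²/12 = 1.42 × 0.396²/12 = 0.01856 kg·m²; I = I_cm + md² = 0.01856 + 1.42 × 0.1980² = 0.07423 kg·m².
T = 2π√(0.07423/(1.42 × 9.81 × 0.1980)) = 1.03 s.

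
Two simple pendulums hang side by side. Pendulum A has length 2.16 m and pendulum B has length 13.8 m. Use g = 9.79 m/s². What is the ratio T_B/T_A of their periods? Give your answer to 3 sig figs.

T ∝ √L, so T_B/T_A = √(L_B/L_A) = √(13.8/2.16) = 2.53.

2.53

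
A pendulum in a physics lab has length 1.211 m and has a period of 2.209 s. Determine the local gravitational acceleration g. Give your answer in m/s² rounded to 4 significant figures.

From T = 2π√(L/g), g = 4π²L/T² = 4π² × 1.211/2.2090² = 9.797 m/s².

9.797 m/s²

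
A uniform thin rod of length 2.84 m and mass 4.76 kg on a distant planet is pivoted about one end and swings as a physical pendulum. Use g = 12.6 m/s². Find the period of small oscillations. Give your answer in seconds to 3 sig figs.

2.44 s

For a physical pendulum T = 2π√(I/(mgd)), with d = 1.420 m from pivot to centre of mass.
I_cm = mL²/12 = 4.76 × 2.84²/12 = 3.199 kg·m²; I = I_cm + md² = 3.199 + 4.76 × 1.420² = 12.80 kg·m².
T = 2π√(12.80/(4.76 × 12.6 × 1.420)) = 2.44 s.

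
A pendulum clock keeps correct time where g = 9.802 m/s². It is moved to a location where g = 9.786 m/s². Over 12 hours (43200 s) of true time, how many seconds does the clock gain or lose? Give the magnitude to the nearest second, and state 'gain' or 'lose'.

The clock's period scales as T ∝ 1/√g, so T'/T = √(9.802/9.786) = 1.00082.
In 43200 s of true time the clock registers 43200/1.00082 = 43164.7 s, so it loses 35 s.

lose 35 s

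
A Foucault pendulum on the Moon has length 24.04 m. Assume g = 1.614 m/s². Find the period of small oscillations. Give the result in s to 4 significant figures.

24.25 s

T = 2π√(L/g) = 2π√(24.04/1.614) = 2π × 3.8594 = 24.25 s.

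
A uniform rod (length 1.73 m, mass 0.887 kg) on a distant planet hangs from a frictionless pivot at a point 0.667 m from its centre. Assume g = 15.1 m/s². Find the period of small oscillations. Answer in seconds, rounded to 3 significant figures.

For a physical pendulum T = 2π√(I/(mgd)), with d = 0.6670 m from pivot to centre of mass.
I_cm = mL²/12 = 0.887 × 1.73²/12 = 0.2212 kg·m²; I = I_cm + md² = 0.2212 + 0.887 × 0.6670² = 0.6158 kg·m².
T = 2π√(0.6158/(0.887 × 15.1 × 0.6670)) = 1.65 s.

1.65 s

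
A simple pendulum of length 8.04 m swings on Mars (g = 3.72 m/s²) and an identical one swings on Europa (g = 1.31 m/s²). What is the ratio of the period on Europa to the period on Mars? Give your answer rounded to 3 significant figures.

1.69

T ∝ 1/√g, so T₂/T₁ = √(g₁/g₂) = √(3.72/1.31) = 1.69.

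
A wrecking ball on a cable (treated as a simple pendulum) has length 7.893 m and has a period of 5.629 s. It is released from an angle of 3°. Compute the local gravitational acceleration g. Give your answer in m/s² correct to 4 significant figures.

From T = 2π√(L/g), g = 4π²L/T² = 4π² × 7.893/5.6290² = 9.834 m/s².

9.834 m/s²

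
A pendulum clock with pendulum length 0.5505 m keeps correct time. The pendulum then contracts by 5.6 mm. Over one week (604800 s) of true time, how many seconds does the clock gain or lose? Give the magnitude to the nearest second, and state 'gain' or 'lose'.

gain 3100 s

T ∝ √L, so T'/T = √(0.54490/0.5505) = 0.994901.
In 604800 s of true time the clock registers 604800/0.994901 = 607899.9 s, so it gains 3100 s.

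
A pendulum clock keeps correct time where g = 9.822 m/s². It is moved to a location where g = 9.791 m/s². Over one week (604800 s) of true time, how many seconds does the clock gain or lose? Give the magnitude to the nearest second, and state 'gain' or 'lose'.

The clock's period scales as T ∝ 1/√g, so T'/T = √(9.822/9.791) = 1.00158.
In 604800 s of true time the clock registers 604800/1.00158 = 603844.8 s, so it loses 955 s.

lose 955 s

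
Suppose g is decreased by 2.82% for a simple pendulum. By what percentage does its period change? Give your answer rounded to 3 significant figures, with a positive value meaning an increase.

1.44%

T ∝ 1/√g, so T'/T = 1/√(0.9718) = 1.014.
Percentage change in T = (1.014 − 1) × 100% = 1.44%.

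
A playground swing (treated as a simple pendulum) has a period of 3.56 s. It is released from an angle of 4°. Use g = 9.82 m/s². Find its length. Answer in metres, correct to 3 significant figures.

3.15 m

From T = 2π√(L/g), L = gT²/(4π²) = 9.82 × 3.560²/(4π²) = 3.15 m.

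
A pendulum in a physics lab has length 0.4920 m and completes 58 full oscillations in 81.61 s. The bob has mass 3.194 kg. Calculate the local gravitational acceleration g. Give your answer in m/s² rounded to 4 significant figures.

T = 81.61/58 = 1.4071 s.
From T = 2π√(L/g), g = 4π²L/T² = 4π² × 0.4920/1.4071² = 9.811 m/s².

9.811 m/s²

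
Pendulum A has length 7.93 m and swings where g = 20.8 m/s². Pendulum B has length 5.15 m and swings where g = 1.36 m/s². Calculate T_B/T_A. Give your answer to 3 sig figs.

T = 2π√(L/g), so T_B/T_A = √((L_B/g_B)/(L_A/g_A)) = √((5.15/1.36)/(7.93/20.8)) = 3.15.

3.15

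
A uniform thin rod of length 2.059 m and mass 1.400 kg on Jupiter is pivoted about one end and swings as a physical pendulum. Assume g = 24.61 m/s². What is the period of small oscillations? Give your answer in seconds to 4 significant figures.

For a physical pendulum T = 2π√(I/(mgd)), with d = 1.0295 m from pivot to centre of mass.
I_cm = mL²/12 = 1.400 × 2.059²/12 = 0.49461 kg·m²; I = I_cm + md² = 0.49461 + 1.400 × 1.0295² = 1.9784 kg·m².
T = 2π√(1.9784/(1.400 × 24.61 × 1.0295)) = 1.484 s.

1.484 s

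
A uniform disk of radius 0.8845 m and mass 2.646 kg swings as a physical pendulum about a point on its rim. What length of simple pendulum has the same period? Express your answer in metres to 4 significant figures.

The equivalent simple-pendulum length is L_eq = I/(md), where I is about the pivot and d = 0.88450 m.
I_cm = ½mR² = 1.0350 kg·m², so I = I_cm + md² = 1.0350 + 2.0701 = 3.1051 kg·m².
L_eq = 3.1051/(2.646 × 0.88450) = 1.327 m.

1.327 m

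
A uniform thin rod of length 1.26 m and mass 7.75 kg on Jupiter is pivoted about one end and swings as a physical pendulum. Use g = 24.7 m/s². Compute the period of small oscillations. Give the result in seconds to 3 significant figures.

For a physical pendulum T = 2π√(I/(mgd)), with d = 0.6300 m from pivot to centre of mass.
I_cm = mL²/12 = 7.75 × 1.26²/12 = 1.025 kg·m²; I = I_cm + md² = 1.025 + 7.75 × 0.6300² = 4.101 kg·m².
T = 2π√(4.101/(7.75 × 24.7 × 0.6300)) = 1.16 s.

1.16 s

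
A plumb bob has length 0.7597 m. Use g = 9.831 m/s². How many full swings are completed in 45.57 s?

T = 2π√(L/g) = 2π√(0.7597/9.831) = 1.7466 s.
Number of complete oscillations = ⌊45.57/1.7466⌋ = ⌊26.090⌋ = 26.

26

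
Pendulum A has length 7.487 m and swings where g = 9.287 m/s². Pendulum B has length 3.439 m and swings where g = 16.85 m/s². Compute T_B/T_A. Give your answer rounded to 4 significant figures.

T = 2π√(L/g), so T_B/T_A = √((L_B/g_B)/(L_A/g_A)) = √((3.439/16.85)/(7.487/9.287)) = 0.5032.

0.5032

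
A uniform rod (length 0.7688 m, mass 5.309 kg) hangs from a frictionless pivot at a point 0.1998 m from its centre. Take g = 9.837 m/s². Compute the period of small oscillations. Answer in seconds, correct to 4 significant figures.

1.338 s

For a physical pendulum T = 2π√(I/(mgd)), with d = 0.19980 m from pivot to centre of mass.
I_cm = mL²/12 = 5.309 × 0.7688²/12 = 0.26149 kg·m²; I = I_cm + md² = 0.26149 + 5.309 × 0.19980² = 0.47343 kg·m².
T = 2π√(0.47343/(5.309 × 9.837 × 0.19980)) = 1.338 s.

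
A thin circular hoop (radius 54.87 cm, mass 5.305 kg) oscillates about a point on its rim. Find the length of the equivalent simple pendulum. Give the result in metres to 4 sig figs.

The equivalent simple-pendulum length is L_eq = I/(md), where I is about the pivot and d = 0.54870 m.
I_cm = mR² = 1.5972 kg·m², so I = I_cm + md² = 1.5972 + 1.5972 = 3.1944 kg·m².
L_eq = 3.1944/(5.305 × 0.54870) = 1.097 m.

1.097 m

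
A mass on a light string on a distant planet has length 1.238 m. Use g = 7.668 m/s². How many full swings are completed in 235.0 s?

T = 2π√(L/g) = 2π√(1.238/7.668) = 2.5246 s.
Number of complete oscillations = ⌊235.0/2.5246⌋ = ⌊93.083⌋ = 93.

93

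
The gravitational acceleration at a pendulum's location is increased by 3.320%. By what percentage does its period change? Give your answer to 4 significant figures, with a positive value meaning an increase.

T ∝ 1/√g, so T'/T = 1/√(1.0332) = 0.98380.
Percentage change in T = (0.98380 − 1) × 100% = -1.620%.

-1.620%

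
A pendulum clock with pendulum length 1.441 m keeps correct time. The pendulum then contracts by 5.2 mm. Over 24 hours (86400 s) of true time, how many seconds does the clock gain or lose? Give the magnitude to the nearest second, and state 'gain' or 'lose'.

T ∝ √L, so T'/T = √(1.43580/1.441) = 0.998194.
In 86400 s of true time the clock registers 86400/0.998194 = 86556.3 s, so it gains 156 s.

gain 156 s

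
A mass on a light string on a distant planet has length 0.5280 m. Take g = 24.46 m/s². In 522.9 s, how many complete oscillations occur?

566

T = 2π√(L/g) = 2π√(0.5280/24.46) = 0.92314 s.
Number of complete oscillations = ⌊522.9/0.92314⌋ = ⌊566.43⌋ = 566.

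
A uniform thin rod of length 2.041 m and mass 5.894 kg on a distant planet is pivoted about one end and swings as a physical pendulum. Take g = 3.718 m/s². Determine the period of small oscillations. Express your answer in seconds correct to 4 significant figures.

3.801 s

For a physical pendulum T = 2π√(I/(mgd)), with d = 1.0205 m from pivot to centre of mass.
I_cm = mL²/12 = 5.894 × 2.041²/12 = 2.0460 kg·m²; I = I_cm + md² = 2.0460 + 5.894 × 1.0205² = 8.1842 kg·m².
T = 2π√(8.1842/(5.894 × 3.718 × 1.0205)) = 3.801 s.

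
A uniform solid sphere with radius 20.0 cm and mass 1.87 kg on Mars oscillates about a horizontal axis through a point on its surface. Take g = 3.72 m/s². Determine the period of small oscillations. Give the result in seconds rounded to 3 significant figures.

I_cm = (2/5)mr² = 0.02992 kg·m². The pivot is at distance d = 0.200 m from the centre of mass.
By the parallel-axis theorem, I = I_cm + md² = 0.02992 + 0.07480 = 0.1047 kg·m².
T = 2π√(I/(mgd)) = 2π√(0.1047/(1.87 × 3.72 × 0.200)) = 1.72 s.

1.72 s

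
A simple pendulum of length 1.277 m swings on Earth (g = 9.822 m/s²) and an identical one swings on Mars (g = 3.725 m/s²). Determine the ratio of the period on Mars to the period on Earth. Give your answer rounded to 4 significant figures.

1.624

T ∝ 1/√g, so T₂/T₁ = √(g₁/g₂) = √(9.822/3.725) = 1.624.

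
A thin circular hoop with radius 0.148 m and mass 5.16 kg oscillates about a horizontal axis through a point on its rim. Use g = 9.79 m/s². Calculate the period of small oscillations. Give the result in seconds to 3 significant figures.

I_cm = mr² = 0.1130 kg·m². The pivot is at distance d = 0.148 m from the centre of mass.
By the parallel-axis theorem, I = I_cm + md² = 0.1130 + 0.1130 = 0.2260 kg·m².
T = 2π√(I/(mgd)) = 2π√(0.2260/(5.16 × 9.79 × 0.148)) = 1.09 s.

1.09 s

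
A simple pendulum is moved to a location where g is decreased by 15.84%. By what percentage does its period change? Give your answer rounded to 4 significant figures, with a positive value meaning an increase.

9.005%

T ∝ 1/√g, so T'/T = 1/√(0.84160) = 1.0901.
Percentage change in T = (1.0901 − 1) × 100% = 9.005%.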